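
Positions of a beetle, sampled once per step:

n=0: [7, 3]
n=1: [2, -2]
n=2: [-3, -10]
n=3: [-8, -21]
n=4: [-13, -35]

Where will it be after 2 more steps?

Successive displacements: [-5, -5], [-5, -8], [-5, -11], [-5, -14] — each changes by [+0, -3].
step 5: [-13, -35] + [-5, -17] → [-18, -52]
step 6: [-18, -52] + [-5, -20] → [-23, -72]

[-23, -72]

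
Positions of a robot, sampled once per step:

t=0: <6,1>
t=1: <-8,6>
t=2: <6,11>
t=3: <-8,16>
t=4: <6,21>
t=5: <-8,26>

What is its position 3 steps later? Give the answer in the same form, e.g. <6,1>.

First: cycles through 6, -8 every 2 steps. Step 8 lands at position 0 of the cycle → 6.
Second: linear, +5 per step → 41 at step 8.

<6,41>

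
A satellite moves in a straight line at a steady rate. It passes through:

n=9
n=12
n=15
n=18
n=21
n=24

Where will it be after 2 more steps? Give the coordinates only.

Constant displacement of +3 per step.
step 6: 24 + 3 → n=27
step 7: 27 + 3 → n=30

n=30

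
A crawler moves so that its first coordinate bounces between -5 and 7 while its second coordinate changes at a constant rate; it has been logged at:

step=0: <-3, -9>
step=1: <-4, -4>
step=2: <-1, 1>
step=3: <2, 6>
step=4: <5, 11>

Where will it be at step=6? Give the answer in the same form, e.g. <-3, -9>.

<3, 21>

The first coordinate travels 3 per step and bounces off the walls at -5 and 7.
  step 5: 5 → 6
  step 6: 6 → 3
The second coordinate changes by +5 each step: at step 6 it is 21.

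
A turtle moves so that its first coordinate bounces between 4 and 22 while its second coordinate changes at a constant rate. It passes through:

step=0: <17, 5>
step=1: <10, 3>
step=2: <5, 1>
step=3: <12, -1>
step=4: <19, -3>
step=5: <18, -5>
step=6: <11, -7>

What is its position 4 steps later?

<19, -15>

The first coordinate travels 7 per step and bounces off the walls at 4 and 22.
  step 7: 11 → 4
  step 8: 4 → 11
  step 9: 11 → 18
  step 10: 18 → 19
The second coordinate changes by -2 each step: at step 10 it is -15.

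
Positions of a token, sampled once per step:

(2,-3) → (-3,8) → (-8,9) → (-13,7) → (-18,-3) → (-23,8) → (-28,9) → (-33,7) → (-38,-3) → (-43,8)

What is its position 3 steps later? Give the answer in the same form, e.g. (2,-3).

The first coordinate changes by -5 each step, so at step 12 it is 2 + 12·(-5) = -58.
The second coordinate repeats the cycle [-3, 8, 9, 7] with period 4; step 12 mod 4 = 0, giving -3.

(-58,-3)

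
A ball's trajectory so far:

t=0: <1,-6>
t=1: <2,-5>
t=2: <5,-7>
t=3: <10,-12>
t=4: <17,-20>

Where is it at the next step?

<26,-31>

Taking differences between consecutive positions: <+1,+1>, <+3,-2>, <+5,-5>, <+7,-8>. These grow by <+2,-3> each step.
step 5: <17,-20> + <+9,-11> → <26,-31>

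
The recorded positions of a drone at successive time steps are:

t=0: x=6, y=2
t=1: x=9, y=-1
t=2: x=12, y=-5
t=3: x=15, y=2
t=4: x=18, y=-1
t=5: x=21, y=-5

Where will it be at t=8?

X: linear, +3 per step → 30 at step 8.
Y: cycles through 2, -1, -5 every 3 steps. Step 8 lands at position 2 of the cycle → -5.

x=30, y=-5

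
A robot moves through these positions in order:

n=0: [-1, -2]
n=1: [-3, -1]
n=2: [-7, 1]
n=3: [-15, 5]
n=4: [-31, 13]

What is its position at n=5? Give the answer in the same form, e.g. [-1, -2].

Step-to-step displacements: [-2, +1], [-4, +2], [-8, +4], [-16, +8]; each is 2× the previous.
step 5: [-31, 13] + [-32, +16] → [-63, 29]

[-63, 29]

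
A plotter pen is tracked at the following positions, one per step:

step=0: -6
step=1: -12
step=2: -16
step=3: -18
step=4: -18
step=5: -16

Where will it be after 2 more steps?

First differences are -6, -4, -2, +0, +2; their common second difference is +2 (constant acceleration).
step 6: -16 + 4 → -12
step 7: -12 + 6 → -6

-6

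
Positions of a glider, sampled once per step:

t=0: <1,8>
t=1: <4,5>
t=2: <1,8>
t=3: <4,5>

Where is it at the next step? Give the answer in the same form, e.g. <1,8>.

<1,8>

Consecutive displacements <+3,-3>, <-3,+3>, <+3,-3> scale by a factor of -1 each step.
step 4: <4,5> + <-3,+3> → <1,8>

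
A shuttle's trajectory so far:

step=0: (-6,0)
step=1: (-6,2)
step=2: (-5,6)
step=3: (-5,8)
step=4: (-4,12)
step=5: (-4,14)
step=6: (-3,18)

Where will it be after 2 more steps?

Differencing gives (+0,+2), (+1,+4), (+0,+2), (+1,+4), (+0,+2), (+1,+4). This is the pattern (+0,+2), (+1,+4) repeated.
step 7: apply (+0,+2) → (-3,20)
step 8: apply (+1,+4) → (-2,24)

(-2,24)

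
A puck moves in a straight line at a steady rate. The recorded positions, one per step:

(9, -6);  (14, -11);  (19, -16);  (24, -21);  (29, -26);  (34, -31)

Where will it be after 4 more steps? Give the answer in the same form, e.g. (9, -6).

Constant displacement of (+5, -5) per step.
step 6: (34, -31) + (+5, -5) → (39, -36)
step 7: (39, -36) + (+5, -5) → (44, -41)
step 8: (44, -41) + (+5, -5) → (49, -46)
step 9: (49, -46) + (+5, -5) → (54, -51)

(54, -51)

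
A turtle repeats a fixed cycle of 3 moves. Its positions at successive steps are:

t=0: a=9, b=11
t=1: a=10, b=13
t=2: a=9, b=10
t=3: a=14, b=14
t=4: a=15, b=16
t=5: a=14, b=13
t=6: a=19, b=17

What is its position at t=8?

a=19, b=16

Differencing gives (+1,+2), (-1,-3), (+5,+4), (+1,+2), (-1,-3), (+5,+4). This is the pattern (+1,+2), (-1,-3), (+5,+4) repeated.
step 7: apply (+1,+2) → a=20, b=19
step 8: apply (-1,-3) → a=19, b=16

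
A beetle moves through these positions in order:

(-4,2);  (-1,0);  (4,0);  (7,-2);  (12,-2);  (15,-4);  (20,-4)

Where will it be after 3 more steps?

(31,-8)

Differencing gives (+3,-2), (+5,+0), (+3,-2), (+5,+0), (+3,-2), (+5,+0). This is the pattern (+3,-2), (+5,+0) repeated.
step 7: apply (+3,-2) → (23,-6)
step 8: apply (+5,+0) → (28,-6)
step 9: apply (+3,-2) → (31,-8)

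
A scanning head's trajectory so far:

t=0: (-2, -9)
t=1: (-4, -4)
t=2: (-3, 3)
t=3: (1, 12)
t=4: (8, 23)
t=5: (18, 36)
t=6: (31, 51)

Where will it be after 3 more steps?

(88, 108)

Successive displacements: (-2, +5), (+1, +7), (+4, +9), (+7, +11), (+10, +13), (+13, +15) — each changes by (+3, +2).
step 7: (31, 51) + (+16, +17) → (47, 68)
step 8: (47, 68) + (+19, +19) → (66, 87)
step 9: (66, 87) + (+22, +21) → (88, 108)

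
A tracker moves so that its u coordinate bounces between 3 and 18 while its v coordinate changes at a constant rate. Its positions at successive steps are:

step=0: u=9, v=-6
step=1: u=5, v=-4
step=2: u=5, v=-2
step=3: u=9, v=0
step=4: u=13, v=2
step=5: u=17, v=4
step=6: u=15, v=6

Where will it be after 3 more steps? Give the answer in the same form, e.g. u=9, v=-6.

The u coordinate travels 4 per step and bounces off the walls at 3 and 18.
  step 7: 15 → 11
  step 8: 11 → 7
  step 9: 7 → 3
The v coordinate changes by +2 each step: at step 9 it is 12.

u=3, v=12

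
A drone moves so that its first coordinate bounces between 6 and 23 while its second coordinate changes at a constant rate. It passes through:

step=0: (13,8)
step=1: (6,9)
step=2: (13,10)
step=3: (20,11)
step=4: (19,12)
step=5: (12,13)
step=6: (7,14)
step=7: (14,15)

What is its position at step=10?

(11,18)

The first coordinate travels 7 per step and bounces off the walls at 6 and 23.
  step 8: 14 → 21
  step 9: 21 → 18
  step 10: 18 → 11
The second coordinate changes by +1 each step: at step 10 it is 18.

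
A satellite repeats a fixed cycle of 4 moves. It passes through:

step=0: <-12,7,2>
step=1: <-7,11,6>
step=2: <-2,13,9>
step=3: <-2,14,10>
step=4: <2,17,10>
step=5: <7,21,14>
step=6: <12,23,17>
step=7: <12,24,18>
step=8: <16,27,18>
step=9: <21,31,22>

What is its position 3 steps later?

Differencing gives <+5,+4,+4>, <+5,+2,+3>, <+0,+1,+1>, <+4,+3,+0>, <+5,+4,+4>, <+5,+2,+3>, <+0,+1,+1>, <+4,+3,+0>, <+5,+4,+4>. This is the pattern <+5,+4,+4>, <+5,+2,+3>, <+0,+1,+1>, <+4,+3,+0> repeated.
step 10: apply <+5,+2,+3> → <26,33,25>
step 11: apply <+0,+1,+1> → <26,34,26>
step 12: apply <+4,+3,+0> → <30,37,26>

<30,37,26>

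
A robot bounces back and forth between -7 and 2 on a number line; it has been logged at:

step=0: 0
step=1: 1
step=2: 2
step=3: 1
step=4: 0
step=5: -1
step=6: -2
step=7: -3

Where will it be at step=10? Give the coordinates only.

The value travels 1 per step and bounces off the walls at -7 and 2.
  step 8: -3 → -4
  step 9: -4 → -5
  step 10: -5 → -6

-6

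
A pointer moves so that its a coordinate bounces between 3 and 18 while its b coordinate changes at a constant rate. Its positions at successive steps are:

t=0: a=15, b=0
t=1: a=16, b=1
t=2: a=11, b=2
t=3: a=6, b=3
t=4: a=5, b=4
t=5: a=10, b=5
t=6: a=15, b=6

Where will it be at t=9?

a=6, b=9

The a coordinate reflects between 3 and 18, moving 5 per step.
  step 7: 15 → 16
  step 8: 16 → 11
  step 9: 11 → 6
The b coordinate changes by +1 each step: at step 9 it is 9.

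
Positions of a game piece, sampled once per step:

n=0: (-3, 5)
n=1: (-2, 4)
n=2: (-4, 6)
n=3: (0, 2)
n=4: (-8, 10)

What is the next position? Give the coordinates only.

(8, -6)

Consecutive displacements (+1, -1), (-2, +2), (+4, -4), (-8, +8) scale by a factor of -2 each step.
step 5: (-8, 10) + (+16, -16) → (8, -6)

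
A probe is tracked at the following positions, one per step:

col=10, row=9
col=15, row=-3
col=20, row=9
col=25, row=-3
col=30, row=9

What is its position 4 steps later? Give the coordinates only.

col=50, row=9

The col coordinate changes by +5 each step, so at step 8 it is 10 + 8·(5) = 50.
The row coordinate repeats the cycle [9, -3] with period 2; step 8 mod 2 = 0, giving 9.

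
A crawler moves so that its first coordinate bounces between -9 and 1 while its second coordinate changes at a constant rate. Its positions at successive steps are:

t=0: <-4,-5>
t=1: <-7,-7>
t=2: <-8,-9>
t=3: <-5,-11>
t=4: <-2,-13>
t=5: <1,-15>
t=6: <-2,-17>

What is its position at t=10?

<-4,-25>

The first coordinate reflects between -9 and 1, moving 3 per step.
  step 7: -2 → -5
  step 8: -5 → -8
  step 9: -8 → -7
  step 10: -7 → -4
The second coordinate changes by -2 each step: at step 10 it is -25.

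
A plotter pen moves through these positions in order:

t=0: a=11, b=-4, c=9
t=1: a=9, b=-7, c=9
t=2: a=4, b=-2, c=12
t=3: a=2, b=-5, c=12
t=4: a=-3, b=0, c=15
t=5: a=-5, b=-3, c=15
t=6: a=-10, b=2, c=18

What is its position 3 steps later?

The moves between consecutive positions are (-2, -3, +0), (-5, +5, +3), (-2, -3, +0), (-5, +5, +3), (-2, -3, +0), (-5, +5, +3); they repeat the 2-cycle [(-2, -3, +0), (-5, +5, +3)].
step 7: apply (-2, -3, +0) → a=-12, b=-1, c=18
step 8: apply (-5, +5, +3) → a=-17, b=4, c=21
step 9: apply (-2, -3, +0) → a=-19, b=1, c=21

a=-19, b=1, c=21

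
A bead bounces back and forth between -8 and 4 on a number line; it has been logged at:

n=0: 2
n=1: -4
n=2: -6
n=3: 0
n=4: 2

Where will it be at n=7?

The value reflects between -8 and 4, moving 6 per step.
  step 5: 2 → -4
  step 6: -4 → -6
  step 7: -6 → 0

0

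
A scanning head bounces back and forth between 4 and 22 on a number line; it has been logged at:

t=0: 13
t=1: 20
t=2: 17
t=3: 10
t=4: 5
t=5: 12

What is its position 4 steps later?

The value reflects between 4 and 22, moving 7 per step.
  step 6: 12 → 19
  step 7: 19 → 18
  step 8: 18 → 11
  step 9: 11 → 4

4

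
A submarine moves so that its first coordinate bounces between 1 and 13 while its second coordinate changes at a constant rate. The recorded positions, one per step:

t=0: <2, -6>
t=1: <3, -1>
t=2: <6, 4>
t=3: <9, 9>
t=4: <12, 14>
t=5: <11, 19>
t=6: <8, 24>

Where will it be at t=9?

The first coordinate reflects between 1 and 13, moving 3 per step.
  step 7: 8 → 5
  step 8: 5 → 2
  step 9: 2 → 3
The second coordinate changes by +5 each step: at step 9 it is 39.

<3, 39>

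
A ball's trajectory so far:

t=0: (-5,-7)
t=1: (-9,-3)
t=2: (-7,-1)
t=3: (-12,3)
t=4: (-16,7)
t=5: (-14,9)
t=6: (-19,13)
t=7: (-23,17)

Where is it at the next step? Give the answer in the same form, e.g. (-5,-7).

Step-to-step displacements: (-4,+4), (+2,+2), (-5,+4), (-4,+4), (+2,+2), (-5,+4), (-4,+4) — a repeating cycle of length 3.
step 8: apply (+2,+2) → (-21,19)

(-21,19)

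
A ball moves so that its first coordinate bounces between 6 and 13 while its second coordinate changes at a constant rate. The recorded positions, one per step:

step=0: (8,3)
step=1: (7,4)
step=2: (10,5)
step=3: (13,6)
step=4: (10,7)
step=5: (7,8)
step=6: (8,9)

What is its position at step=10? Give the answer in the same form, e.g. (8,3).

(6,13)

The first coordinate travels 3 per step and bounces off the walls at 6 and 13.
  step 7: 8 → 11
  step 8: 11 → 12
  step 9: 12 → 9
  step 10: 9 → 6
The second coordinate changes by +1 each step: at step 10 it is 13.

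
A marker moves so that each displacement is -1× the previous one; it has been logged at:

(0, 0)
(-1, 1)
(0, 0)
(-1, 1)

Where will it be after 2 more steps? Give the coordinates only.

Consecutive displacements (-1, +1), (+1, -1), (-1, +1) scale by a factor of -1 each step.
step 4: (-1, 1) + (+1, -1) → (0, 0)
step 5: (0, 0) + (-1, +1) → (-1, 1)

(-1, 1)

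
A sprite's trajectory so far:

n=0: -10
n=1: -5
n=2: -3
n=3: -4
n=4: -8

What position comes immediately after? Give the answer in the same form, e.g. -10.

-15

Successive displacements: +5, +2, -1, -4 — each changes by -3.
step 5: -8 − 7 → -15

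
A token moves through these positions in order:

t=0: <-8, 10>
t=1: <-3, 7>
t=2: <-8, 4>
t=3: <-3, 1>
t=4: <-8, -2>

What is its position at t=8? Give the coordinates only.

<-8, -14>

First: cycles through -8, -3 every 2 steps. Step 8 lands at position 0 of the cycle → -8.
Second: linear, -3 per step → -14 at step 8.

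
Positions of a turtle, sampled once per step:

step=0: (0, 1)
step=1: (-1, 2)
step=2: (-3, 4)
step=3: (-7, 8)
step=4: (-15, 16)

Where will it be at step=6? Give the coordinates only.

Step-to-step displacements: (-1, +1), (-2, +2), (-4, +4), (-8, +8); each is 2× the previous.
step 5: (-15, 16) + (-16, +16) → (-31, 32)
step 6: (-31, 32) + (-32, +32) → (-63, 64)

(-63, 64)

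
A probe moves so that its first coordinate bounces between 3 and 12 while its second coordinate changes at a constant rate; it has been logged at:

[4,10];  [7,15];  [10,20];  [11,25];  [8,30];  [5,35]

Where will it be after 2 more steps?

The first coordinate reflects between 3 and 12, moving 3 per step.
  step 6: 5 → 4
  step 7: 4 → 7
The second coordinate changes by +5 each step: at step 7 it is 45.

[7,45]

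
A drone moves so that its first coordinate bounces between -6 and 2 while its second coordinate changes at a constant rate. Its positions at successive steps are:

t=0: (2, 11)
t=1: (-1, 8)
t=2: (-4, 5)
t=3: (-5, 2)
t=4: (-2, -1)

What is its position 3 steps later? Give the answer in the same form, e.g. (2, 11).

(-3, -10)

The first coordinate reflects between -6 and 2, moving 3 per step.
  step 5: -2 → 1
  step 6: 1 → 0
  step 7: 0 → -3
The second coordinate changes by -3 each step: at step 7 it is -10.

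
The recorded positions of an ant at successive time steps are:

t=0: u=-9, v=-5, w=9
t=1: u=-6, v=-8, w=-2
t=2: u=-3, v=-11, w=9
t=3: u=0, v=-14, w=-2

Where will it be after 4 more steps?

u=12, v=-26, w=-2

The u coordinate changes by +3 each step, so at step 7 it is -9 + 7·(3) = 12.
The v coordinate changes by -3 each step, so at step 7 it is -5 + 7·(-3) = -26.
The w coordinate repeats the cycle [9, -2] with period 2; step 7 mod 2 = 1, giving -2.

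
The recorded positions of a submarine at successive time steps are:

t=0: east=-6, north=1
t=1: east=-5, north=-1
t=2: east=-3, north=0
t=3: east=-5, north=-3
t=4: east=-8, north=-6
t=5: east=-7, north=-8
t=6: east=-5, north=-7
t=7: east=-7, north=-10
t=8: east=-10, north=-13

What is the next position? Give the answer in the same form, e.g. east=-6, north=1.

east=-9, north=-15

Differencing gives (+1, -2), (+2, +1), (-2, -3), (-3, -3), (+1, -2), (+2, +1), (-2, -3), (-3, -3). This is the pattern (+1, -2), (+2, +1), (-2, -3), (-3, -3) repeated.
step 9: apply (+1, -2) → east=-9, north=-15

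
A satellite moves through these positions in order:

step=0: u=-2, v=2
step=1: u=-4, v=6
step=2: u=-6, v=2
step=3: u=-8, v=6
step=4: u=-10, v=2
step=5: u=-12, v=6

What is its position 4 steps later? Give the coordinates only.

The u coordinate changes by -2 each step, so at step 9 it is -2 + 9·(-2) = -20.
The v coordinate repeats the cycle [2, 6] with period 2; step 9 mod 2 = 1, giving 6.

u=-20, v=6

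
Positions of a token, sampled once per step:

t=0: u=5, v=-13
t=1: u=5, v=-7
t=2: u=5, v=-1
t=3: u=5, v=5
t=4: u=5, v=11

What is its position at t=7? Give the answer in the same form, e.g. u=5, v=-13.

u=5, v=29

Constant displacement of (+0, +6) per step.
step 5: u=5, v=11 + (+0, +6) → u=5, v=17
step 6: u=5, v=17 + (+0, +6) → u=5, v=23
step 7: u=5, v=23 + (+0, +6) → u=5, v=29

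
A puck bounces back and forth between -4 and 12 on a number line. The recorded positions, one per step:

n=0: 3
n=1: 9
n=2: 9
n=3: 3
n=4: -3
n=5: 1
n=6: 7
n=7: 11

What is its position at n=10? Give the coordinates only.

The value reflects between -4 and 12, moving 6 per step.
  step 8: 11 → 5
  step 9: 5 → -1
  step 10: -1 → -1

-1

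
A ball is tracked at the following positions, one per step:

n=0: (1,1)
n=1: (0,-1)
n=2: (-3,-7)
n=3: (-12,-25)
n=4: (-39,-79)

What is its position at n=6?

(-363,-727)

The jumps are (-1,-2), (-3,-6), (-9,-18), (-27,-54) — a geometric progression with ratio 3.
step 5: (-39,-79) + (-81,-162) → (-120,-241)
step 6: (-120,-241) + (-243,-486) → (-363,-727)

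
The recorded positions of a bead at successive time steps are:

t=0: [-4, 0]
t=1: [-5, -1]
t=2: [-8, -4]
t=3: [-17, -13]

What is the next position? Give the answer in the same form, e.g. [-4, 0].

[-44, -40]

Consecutive displacements [-1, -1], [-3, -3], [-9, -9] scale by a factor of 3 each step.
step 4: [-17, -13] + [-27, -27] → [-44, -40]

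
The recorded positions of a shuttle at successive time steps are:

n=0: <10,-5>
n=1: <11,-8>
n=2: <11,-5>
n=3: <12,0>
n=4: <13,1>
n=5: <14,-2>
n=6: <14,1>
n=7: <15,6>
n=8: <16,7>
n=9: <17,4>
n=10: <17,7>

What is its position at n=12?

<19,13>

Step-to-step displacements: <+1,-3>, <+0,+3>, <+1,+5>, <+1,+1>, <+1,-3>, <+0,+3>, <+1,+5>, <+1,+1>, <+1,-3>, <+0,+3> — a repeating cycle of length 4.
step 11: apply <+1,+5> → <18,12>
step 12: apply <+1,+1> → <19,13>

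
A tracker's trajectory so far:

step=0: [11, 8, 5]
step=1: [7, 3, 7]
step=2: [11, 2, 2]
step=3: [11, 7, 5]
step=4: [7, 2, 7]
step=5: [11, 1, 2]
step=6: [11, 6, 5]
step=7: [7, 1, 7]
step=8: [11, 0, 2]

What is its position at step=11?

[11, -1, 2]

The moves between consecutive positions are [-4, -5, +2], [+4, -1, -5], [+0, +5, +3], [-4, -5, +2], [+4, -1, -5], [+0, +5, +3], [-4, -5, +2], [+4, -1, -5]; they repeat the 3-cycle [[-4, -5, +2], [+4, -1, -5], [+0, +5, +3]].
step 9: apply [+0, +5, +3] → [11, 5, 5]
step 10: apply [-4, -5, +2] → [7, 0, 7]
step 11: apply [+4, -1, -5] → [11, -1, 2]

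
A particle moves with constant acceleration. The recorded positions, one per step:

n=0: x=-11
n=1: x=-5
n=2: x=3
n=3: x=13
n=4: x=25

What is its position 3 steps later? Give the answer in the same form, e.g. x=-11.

x=73

First differences are +6, +8, +10, +12; their common second difference is +2 (constant acceleration).
step 5: 25 + 14 → x=39
step 6: 39 + 16 → x=55
step 7: 55 + 18 → x=73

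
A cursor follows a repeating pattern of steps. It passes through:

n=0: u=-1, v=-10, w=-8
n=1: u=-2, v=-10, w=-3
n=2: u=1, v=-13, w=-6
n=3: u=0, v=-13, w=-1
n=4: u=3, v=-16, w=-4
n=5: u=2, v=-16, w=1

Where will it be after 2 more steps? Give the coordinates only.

u=4, v=-19, w=3

Step-to-step displacements: (-1, +0, +5), (+3, -3, -3), (-1, +0, +5), (+3, -3, -3), (-1, +0, +5) — a repeating cycle of length 2.
step 6: apply (+3, -3, -3) → u=5, v=-19, w=-2
step 7: apply (-1, +0, +5) → u=4, v=-19, w=3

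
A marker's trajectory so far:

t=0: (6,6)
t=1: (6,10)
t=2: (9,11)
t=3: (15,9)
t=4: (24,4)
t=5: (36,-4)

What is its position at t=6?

Taking differences between consecutive positions: (+0,+4), (+3,+1), (+6,-2), (+9,-5), (+12,-8). These grow by (+3,-3) each step.
step 6: (36,-4) + (+15,-11) → (51,-15)

(51,-15)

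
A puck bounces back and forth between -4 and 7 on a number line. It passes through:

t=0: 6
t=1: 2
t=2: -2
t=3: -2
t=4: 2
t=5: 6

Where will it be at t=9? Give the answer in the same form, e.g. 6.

The value reflects between -4 and 7, moving 4 per step.
  step 6: 6 → 4
  step 7: 4 → 0
  step 8: 0 → -4
  step 9: -4 → 0

0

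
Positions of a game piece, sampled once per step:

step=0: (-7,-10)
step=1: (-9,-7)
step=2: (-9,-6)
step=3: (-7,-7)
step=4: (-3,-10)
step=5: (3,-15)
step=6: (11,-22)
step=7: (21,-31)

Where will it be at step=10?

Successive displacements: (-2,+3), (+0,+1), (+2,-1), (+4,-3), (+6,-5), (+8,-7), (+10,-9) — each changes by (+2,-2).
step 8: (21,-31) + (+12,-11) → (33,-42)
step 9: (33,-42) + (+14,-13) → (47,-55)
step 10: (47,-55) + (+16,-15) → (63,-70)

(63,-70)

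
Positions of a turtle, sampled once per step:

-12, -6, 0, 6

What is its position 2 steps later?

18

Constant displacement of +6 per step.
step 4: 6 + 6 → 12
step 5: 12 + 6 → 18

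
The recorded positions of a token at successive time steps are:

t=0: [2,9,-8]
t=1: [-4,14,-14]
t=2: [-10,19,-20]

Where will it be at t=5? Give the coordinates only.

[-28,34,-38]

The position changes by [-6,+5,-6] every step.
step 3: [-10,19,-20] + [-6,+5,-6] → [-16,24,-26]
step 4: [-16,24,-26] + [-6,+5,-6] → [-22,29,-32]
step 5: [-22,29,-32] + [-6,+5,-6] → [-28,34,-38]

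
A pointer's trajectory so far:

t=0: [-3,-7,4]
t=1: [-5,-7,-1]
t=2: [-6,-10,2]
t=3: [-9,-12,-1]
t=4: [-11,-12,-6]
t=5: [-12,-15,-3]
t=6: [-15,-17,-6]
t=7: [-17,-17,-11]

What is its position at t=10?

The moves between consecutive positions are [-2,+0,-5], [-1,-3,+3], [-3,-2,-3], [-2,+0,-5], [-1,-3,+3], [-3,-2,-3], [-2,+0,-5]; they repeat the 3-cycle [[-2,+0,-5], [-1,-3,+3], [-3,-2,-3]].
step 8: apply [-1,-3,+3] → [-18,-20,-8]
step 9: apply [-3,-2,-3] → [-21,-22,-11]
step 10: apply [-2,+0,-5] → [-23,-22,-16]

[-23,-22,-16]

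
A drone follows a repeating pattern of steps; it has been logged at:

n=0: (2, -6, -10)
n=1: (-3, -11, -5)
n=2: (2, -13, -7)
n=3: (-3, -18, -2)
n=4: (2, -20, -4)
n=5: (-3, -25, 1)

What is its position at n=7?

Differencing gives (-5, -5, +5), (+5, -2, -2), (-5, -5, +5), (+5, -2, -2), (-5, -5, +5). This is the pattern (-5, -5, +5), (+5, -2, -2) repeated.
step 6: apply (+5, -2, -2) → (2, -27, -1)
step 7: apply (-5, -5, +5) → (-3, -32, 4)

(-3, -32, 4)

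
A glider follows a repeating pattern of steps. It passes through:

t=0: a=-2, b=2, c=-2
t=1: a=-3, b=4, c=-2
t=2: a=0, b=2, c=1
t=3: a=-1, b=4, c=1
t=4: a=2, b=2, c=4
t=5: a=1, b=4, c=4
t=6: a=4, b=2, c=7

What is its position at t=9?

Step-to-step displacements: (-1, +2, +0), (+3, -2, +3), (-1, +2, +0), (+3, -2, +3), (-1, +2, +0), (+3, -2, +3) — a repeating cycle of length 2.
step 7: apply (-1, +2, +0) → a=3, b=4, c=7
step 8: apply (+3, -2, +3) → a=6, b=2, c=10
step 9: apply (-1, +2, +0) → a=5, b=4, c=10

a=5, b=4, c=10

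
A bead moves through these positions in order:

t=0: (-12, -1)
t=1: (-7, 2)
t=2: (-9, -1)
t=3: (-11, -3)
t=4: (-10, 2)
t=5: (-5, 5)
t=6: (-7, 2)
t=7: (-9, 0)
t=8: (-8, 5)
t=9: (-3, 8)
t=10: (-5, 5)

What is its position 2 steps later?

Differencing gives (+5, +3), (-2, -3), (-2, -2), (+1, +5), (+5, +3), (-2, -3), (-2, -2), (+1, +5), (+5, +3), (-2, -3). This is the pattern (+5, +3), (-2, -3), (-2, -2), (+1, +5) repeated.
step 11: apply (-2, -2) → (-7, 3)
step 12: apply (+1, +5) → (-6, 8)

(-6, 8)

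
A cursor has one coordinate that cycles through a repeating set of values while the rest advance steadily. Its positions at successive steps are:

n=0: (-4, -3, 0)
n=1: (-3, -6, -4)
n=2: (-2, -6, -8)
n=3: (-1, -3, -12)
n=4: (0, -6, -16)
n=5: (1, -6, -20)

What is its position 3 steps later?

(4, -6, -32)

The first coordinate changes by +1 each step, so at step 8 it is -4 + 8·(1) = 4.
The second coordinate repeats the cycle [-3, -6, -6] with period 3; step 8 mod 3 = 2, giving -6.
The third coordinate changes by -4 each step, so at step 8 it is 0 + 8·(-4) = -32.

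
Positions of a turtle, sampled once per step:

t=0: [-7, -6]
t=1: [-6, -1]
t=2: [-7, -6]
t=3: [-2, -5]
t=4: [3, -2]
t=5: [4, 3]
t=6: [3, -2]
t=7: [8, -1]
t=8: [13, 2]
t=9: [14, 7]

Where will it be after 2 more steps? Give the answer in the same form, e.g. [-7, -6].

Step-to-step displacements: [+1, +5], [-1, -5], [+5, +1], [+5, +3], [+1, +5], [-1, -5], [+5, +1], [+5, +3], [+1, +5] — a repeating cycle of length 4.
step 10: apply [-1, -5] → [13, 2]
step 11: apply [+5, +1] → [18, 3]

[18, 3]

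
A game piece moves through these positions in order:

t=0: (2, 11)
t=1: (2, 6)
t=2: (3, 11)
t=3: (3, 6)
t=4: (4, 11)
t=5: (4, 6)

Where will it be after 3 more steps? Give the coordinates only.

Differencing gives (+0, -5), (+1, +5), (+0, -5), (+1, +5), (+0, -5). This is the pattern (+0, -5), (+1, +5) repeated.
step 6: apply (+1, +5) → (5, 11)
step 7: apply (+0, -5) → (5, 6)
step 8: apply (+1, +5) → (6, 11)

(6, 11)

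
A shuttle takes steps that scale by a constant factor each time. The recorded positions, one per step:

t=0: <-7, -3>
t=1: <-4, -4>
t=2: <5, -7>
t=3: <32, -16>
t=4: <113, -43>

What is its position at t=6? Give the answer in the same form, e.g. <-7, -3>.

<1085, -367>

Consecutive displacements <+3, -1>, <+9, -3>, <+27, -9>, <+81, -27> scale by a factor of 3 each step.
step 5: <113, -43> + <+243, -81> → <356, -124>
step 6: <356, -124> + <+729, -243> → <1085, -367>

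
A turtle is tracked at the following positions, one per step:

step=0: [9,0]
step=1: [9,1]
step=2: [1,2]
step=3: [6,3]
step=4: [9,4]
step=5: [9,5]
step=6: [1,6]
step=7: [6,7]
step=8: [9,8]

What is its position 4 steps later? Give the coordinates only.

[9,12]

The first coordinate repeats the cycle [9, 9, 1, 6] with period 4; step 12 mod 4 = 0, giving 9.
The second coordinate changes by +1 each step, so at step 12 it is 0 + 12·(1) = 12.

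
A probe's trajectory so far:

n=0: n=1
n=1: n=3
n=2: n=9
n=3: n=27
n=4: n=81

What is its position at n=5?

n=243

Step-to-step displacements: +2, +6, +18, +54; each is 3× the previous.
step 5: 81 + 162 → n=243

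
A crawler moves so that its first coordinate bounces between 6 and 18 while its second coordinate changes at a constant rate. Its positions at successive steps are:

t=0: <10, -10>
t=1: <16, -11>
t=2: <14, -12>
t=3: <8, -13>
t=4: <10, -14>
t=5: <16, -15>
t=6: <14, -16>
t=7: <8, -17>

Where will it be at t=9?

<16, -19>

The first coordinate reflects between 6 and 18, moving 6 per step.
  step 8: 8 → 10
  step 9: 10 → 16
The second coordinate changes by -1 each step: at step 9 it is -19.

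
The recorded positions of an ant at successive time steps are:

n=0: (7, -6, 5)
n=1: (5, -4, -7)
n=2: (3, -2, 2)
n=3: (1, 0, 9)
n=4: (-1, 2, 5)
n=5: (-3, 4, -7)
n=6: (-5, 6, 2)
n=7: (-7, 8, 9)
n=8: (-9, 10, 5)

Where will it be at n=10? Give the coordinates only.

First: linear, -2 per step → -13 at step 10.
Second: linear, +2 per step → 14 at step 10.
Third: cycles through 5, -7, 2, 9 every 4 steps. Step 10 lands at position 2 of the cycle → 2.

(-13, 14, 2)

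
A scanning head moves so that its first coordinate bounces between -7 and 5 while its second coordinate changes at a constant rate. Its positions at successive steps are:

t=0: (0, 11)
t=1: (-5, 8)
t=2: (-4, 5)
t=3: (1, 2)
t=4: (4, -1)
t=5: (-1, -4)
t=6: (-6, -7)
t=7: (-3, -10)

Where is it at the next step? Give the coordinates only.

(2, -13)

The first coordinate travels 5 per step and bounces off the walls at -7 and 5.
  step 8: -3 → 2
The second coordinate changes by -3 each step: at step 8 it is -13.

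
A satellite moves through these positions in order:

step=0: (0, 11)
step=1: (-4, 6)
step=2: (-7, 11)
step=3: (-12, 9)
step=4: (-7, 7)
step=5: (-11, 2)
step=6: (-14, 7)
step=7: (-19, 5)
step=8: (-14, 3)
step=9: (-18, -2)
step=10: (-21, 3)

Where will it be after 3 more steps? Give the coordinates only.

The moves between consecutive positions are (-4, -5), (-3, +5), (-5, -2), (+5, -2), (-4, -5), (-3, +5), (-5, -2), (+5, -2), (-4, -5), (-3, +5); they repeat the 4-cycle [(-4, -5), (-3, +5), (-5, -2), (+5, -2)].
step 11: apply (-5, -2) → (-26, 1)
step 12: apply (+5, -2) → (-21, -1)
step 13: apply (-4, -5) → (-25, -6)

(-25, -6)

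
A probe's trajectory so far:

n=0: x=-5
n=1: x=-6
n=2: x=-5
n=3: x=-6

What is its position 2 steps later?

Consecutive displacements -1, +1, -1 scale by a factor of -1 each step.
step 4: -6 + 1 → x=-5
step 5: -5 − 1 → x=-6

x=-6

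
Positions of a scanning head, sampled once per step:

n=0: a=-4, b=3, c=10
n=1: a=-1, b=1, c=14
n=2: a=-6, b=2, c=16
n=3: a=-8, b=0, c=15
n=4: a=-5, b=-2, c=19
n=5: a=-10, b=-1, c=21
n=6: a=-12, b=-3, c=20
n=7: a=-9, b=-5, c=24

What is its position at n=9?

a=-16, b=-6, c=25

Step-to-step displacements: (+3, -2, +4), (-5, +1, +2), (-2, -2, -1), (+3, -2, +4), (-5, +1, +2), (-2, -2, -1), (+3, -2, +4) — a repeating cycle of length 3.
step 8: apply (-5, +1, +2) → a=-14, b=-4, c=26
step 9: apply (-2, -2, -1) → a=-16, b=-6, c=25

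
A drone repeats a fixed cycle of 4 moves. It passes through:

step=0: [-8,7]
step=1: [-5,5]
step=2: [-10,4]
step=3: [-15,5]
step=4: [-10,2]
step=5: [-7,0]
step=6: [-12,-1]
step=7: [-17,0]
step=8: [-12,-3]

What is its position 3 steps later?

Differencing gives [+3,-2], [-5,-1], [-5,+1], [+5,-3], [+3,-2], [-5,-1], [-5,+1], [+5,-3]. This is the pattern [+3,-2], [-5,-1], [-5,+1], [+5,-3] repeated.
step 9: apply [+3,-2] → [-9,-5]
step 10: apply [-5,-1] → [-14,-6]
step 11: apply [-5,+1] → [-19,-5]

[-19,-5]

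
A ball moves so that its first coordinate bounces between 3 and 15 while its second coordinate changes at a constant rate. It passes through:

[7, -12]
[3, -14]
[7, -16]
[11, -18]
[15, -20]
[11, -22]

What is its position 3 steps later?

[7, -28]

The first coordinate travels 4 per step and bounces off the walls at 3 and 15.
  step 6: 11 → 7
  step 7: 7 → 3
  step 8: 3 → 7
The second coordinate changes by -2 each step: at step 8 it is -28.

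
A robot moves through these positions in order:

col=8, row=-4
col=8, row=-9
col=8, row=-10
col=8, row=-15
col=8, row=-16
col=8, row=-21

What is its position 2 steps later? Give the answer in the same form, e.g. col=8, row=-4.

Step-to-step displacements: (+0,-5), (+0,-1), (+0,-5), (+0,-1), (+0,-5) — a repeating cycle of length 2.
step 6: apply (+0,-1) → col=8, row=-22
step 7: apply (+0,-5) → col=8, row=-27

col=8, row=-27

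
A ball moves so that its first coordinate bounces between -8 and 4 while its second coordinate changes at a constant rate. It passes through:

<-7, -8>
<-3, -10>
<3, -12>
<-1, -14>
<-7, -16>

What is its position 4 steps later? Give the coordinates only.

<-7, -24>

The first coordinate travels 6 per step and bounces off the walls at -8 and 4.
  step 5: -7 → -3
  step 6: -3 → 3
  step 7: 3 → -1
  step 8: -1 → -7
The second coordinate changes by -2 each step: at step 8 it is -24.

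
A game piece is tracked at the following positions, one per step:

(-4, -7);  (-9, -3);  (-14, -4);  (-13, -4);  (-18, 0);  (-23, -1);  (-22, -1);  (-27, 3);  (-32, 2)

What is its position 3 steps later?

(-41, 5)

The moves between consecutive positions are (-5, +4), (-5, -1), (+1, +0), (-5, +4), (-5, -1), (+1, +0), (-5, +4), (-5, -1); they repeat the 3-cycle [(-5, +4), (-5, -1), (+1, +0)].
step 9: apply (+1, +0) → (-31, 2)
step 10: apply (-5, +4) → (-36, 6)
step 11: apply (-5, -1) → (-41, 5)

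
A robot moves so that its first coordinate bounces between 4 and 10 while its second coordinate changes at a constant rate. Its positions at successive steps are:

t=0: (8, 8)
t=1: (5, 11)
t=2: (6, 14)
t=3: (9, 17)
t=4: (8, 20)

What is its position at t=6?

The first coordinate travels 3 per step and bounces off the walls at 4 and 10.
  step 5: 8 → 5
  step 6: 5 → 6
The second coordinate changes by +3 each step: at step 6 it is 26.

(6, 26)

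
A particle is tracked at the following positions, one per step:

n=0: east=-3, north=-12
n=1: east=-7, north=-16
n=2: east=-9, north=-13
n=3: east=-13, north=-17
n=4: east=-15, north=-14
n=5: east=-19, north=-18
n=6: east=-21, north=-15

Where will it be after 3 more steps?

Step-to-step displacements: (-4, -4), (-2, +3), (-4, -4), (-2, +3), (-4, -4), (-2, +3) — a repeating cycle of length 2.
step 7: apply (-4, -4) → east=-25, north=-19
step 8: apply (-2, +3) → east=-27, north=-16
step 9: apply (-4, -4) → east=-31, north=-20

east=-31, north=-20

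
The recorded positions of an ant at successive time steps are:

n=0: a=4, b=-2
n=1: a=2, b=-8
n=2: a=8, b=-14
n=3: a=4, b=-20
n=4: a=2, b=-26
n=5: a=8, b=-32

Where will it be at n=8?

a=8, b=-50

A: cycles through 4, 2, 8 every 3 steps. Step 8 lands at position 2 of the cycle → 8.
B: linear, -6 per step → -50 at step 8.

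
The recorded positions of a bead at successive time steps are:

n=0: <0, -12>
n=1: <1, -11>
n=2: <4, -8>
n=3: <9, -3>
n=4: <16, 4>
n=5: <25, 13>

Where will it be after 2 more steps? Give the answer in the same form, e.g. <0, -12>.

Successive displacements: <+1, +1>, <+3, +3>, <+5, +5>, <+7, +7>, <+9, +9> — each changes by <+2, +2>.
step 6: <25, 13> + <+11, +11> → <36, 24>
step 7: <36, 24> + <+13, +13> → <49, 37>

<49, 37>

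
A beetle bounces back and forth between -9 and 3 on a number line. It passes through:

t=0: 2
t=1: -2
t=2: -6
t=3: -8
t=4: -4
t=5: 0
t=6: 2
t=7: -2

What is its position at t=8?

-6

The value travels 4 per step and bounces off the walls at -9 and 3.
  step 8: -2 → -6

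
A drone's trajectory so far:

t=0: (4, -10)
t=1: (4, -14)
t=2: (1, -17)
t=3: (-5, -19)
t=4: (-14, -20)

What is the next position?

(-26, -20)

First differences are (+0, -4), (-3, -3), (-6, -2), (-9, -1); their common second difference is (-3, +1) (constant acceleration).
step 5: (-14, -20) + (-12, +0) → (-26, -20)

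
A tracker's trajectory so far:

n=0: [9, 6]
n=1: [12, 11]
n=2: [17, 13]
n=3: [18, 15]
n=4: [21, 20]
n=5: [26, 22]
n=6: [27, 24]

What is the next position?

[30, 29]

Differencing gives [+3, +5], [+5, +2], [+1, +2], [+3, +5], [+5, +2], [+1, +2]. This is the pattern [+3, +5], [+5, +2], [+1, +2] repeated.
step 7: apply [+3, +5] → [30, 29]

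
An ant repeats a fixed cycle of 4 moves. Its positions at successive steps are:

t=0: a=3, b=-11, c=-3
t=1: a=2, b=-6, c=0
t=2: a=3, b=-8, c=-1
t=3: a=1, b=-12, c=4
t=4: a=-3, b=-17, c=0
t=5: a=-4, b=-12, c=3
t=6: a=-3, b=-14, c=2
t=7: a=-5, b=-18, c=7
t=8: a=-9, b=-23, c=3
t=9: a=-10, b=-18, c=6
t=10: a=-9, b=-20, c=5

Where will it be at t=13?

The moves between consecutive positions are (-1,+5,+3), (+1,-2,-1), (-2,-4,+5), (-4,-5,-4), (-1,+5,+3), (+1,-2,-1), (-2,-4,+5), (-4,-5,-4), (-1,+5,+3), (+1,-2,-1); they repeat the 4-cycle [(-1,+5,+3), (+1,-2,-1), (-2,-4,+5), (-4,-5,-4)].
step 11: apply (-2,-4,+5) → a=-11, b=-24, c=10
step 12: apply (-4,-5,-4) → a=-15, b=-29, c=6
step 13: apply (-1,+5,+3) → a=-16, b=-24, c=9

a=-16, b=-24, c=9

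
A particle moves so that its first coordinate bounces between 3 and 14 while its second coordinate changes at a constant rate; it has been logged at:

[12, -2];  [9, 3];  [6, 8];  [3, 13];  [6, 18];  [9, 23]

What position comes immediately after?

[12, 28]

The first coordinate travels 3 per step and bounces off the walls at 3 and 14.
  step 6: 9 → 12
The second coordinate changes by +5 each step: at step 6 it is 28.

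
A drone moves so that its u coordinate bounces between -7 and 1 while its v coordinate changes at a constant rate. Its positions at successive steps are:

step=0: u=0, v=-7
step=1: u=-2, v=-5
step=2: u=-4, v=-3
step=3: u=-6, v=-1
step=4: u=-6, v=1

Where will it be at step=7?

The u coordinate travels 2 per step and bounces off the walls at -7 and 1.
  step 5: -6 → -4
  step 6: -4 → -2
  step 7: -2 → 0
The v coordinate changes by +2 each step: at step 7 it is 7.

u=0, v=7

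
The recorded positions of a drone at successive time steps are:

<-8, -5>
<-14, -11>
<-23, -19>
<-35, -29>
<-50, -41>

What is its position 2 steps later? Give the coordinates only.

<-89, -71>

Taking differences between consecutive positions: <-6, -6>, <-9, -8>, <-12, -10>, <-15, -12>. These grow by <-3, -2> each step.
step 5: <-50, -41> + <-18, -14> → <-68, -55>
step 6: <-68, -55> + <-21, -16> → <-89, -71>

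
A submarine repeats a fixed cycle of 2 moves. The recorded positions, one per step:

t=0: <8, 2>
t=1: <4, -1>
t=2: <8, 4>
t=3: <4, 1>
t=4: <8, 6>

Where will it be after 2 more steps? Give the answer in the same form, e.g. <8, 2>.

<8, 8>

The moves between consecutive positions are <-4, -3>, <+4, +5>, <-4, -3>, <+4, +5>; they repeat the 2-cycle [<-4, -3>, <+4, +5>].
step 5: apply <-4, -3> → <4, 3>
step 6: apply <+4, +5> → <8, 8>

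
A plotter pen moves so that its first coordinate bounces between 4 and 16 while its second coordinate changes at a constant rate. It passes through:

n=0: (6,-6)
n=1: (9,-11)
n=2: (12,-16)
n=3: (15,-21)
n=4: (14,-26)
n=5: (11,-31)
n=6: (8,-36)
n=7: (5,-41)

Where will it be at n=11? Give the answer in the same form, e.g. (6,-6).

(15,-61)

The first coordinate travels 3 per step and bounces off the walls at 4 and 16.
  step 8: 5 → 6
  step 9: 6 → 9
  step 10: 9 → 12
  step 11: 12 → 15
The second coordinate changes by -5 each step: at step 11 it is -61.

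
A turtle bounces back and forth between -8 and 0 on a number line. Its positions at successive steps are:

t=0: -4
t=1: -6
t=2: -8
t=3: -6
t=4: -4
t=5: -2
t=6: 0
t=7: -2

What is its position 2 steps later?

The value reflects between -8 and 0, moving 2 per step.
  step 8: -2 → -4
  step 9: -4 → -6

-6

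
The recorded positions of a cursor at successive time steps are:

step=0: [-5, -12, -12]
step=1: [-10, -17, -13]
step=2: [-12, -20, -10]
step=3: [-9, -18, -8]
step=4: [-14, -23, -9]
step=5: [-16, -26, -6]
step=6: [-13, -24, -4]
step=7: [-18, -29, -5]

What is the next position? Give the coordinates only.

Differencing gives [-5, -5, -1], [-2, -3, +3], [+3, +2, +2], [-5, -5, -1], [-2, -3, +3], [+3, +2, +2], [-5, -5, -1]. This is the pattern [-5, -5, -1], [-2, -3, +3], [+3, +2, +2] repeated.
step 8: apply [-2, -3, +3] → [-20, -32, -2]

[-20, -32, -2]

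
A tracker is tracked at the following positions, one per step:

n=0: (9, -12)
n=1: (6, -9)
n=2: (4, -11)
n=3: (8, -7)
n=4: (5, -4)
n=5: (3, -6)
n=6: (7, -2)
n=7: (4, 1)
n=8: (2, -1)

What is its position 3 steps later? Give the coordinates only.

(1, 4)

Step-to-step displacements: (-3, +3), (-2, -2), (+4, +4), (-3, +3), (-2, -2), (+4, +4), (-3, +3), (-2, -2) — a repeating cycle of length 3.
step 9: apply (+4, +4) → (6, 3)
step 10: apply (-3, +3) → (3, 6)
step 11: apply (-2, -2) → (1, 4)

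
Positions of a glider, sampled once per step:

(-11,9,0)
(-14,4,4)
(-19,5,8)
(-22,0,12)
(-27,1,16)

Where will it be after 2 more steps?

Step-to-step displacements: (-3,-5,+4), (-5,+1,+4), (-3,-5,+4), (-5,+1,+4) — a repeating cycle of length 2.
step 5: apply (-3,-5,+4) → (-30,-4,20)
step 6: apply (-5,+1,+4) → (-35,-3,24)

(-35,-3,24)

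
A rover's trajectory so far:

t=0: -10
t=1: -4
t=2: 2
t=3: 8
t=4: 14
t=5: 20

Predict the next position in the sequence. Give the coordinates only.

Each step adds +6 to the position.
step 6: 20 + 6 → 26

26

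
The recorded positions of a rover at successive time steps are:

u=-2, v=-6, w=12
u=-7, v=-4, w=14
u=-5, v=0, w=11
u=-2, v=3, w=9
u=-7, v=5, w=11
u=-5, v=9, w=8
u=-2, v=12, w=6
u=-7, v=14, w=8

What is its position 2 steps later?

u=-2, v=21, w=3

Differencing gives (-5, +2, +2), (+2, +4, -3), (+3, +3, -2), (-5, +2, +2), (+2, +4, -3), (+3, +3, -2), (-5, +2, +2). This is the pattern (-5, +2, +2), (+2, +4, -3), (+3, +3, -2) repeated.
step 8: apply (+2, +4, -3) → u=-5, v=18, w=5
step 9: apply (+3, +3, -2) → u=-2, v=21, w=3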